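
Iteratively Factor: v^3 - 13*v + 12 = (v - 3)*(v^2 + 3*v - 4) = (v - 3)*(v - 1)*(v + 4)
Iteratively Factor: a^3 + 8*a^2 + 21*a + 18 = (a + 3)*(a^2 + 5*a + 6) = (a + 2)*(a + 3)*(a + 3)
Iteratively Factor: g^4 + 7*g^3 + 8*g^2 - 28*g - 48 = (g + 4)*(g^3 + 3*g^2 - 4*g - 12) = (g - 2)*(g + 4)*(g^2 + 5*g + 6) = (g - 2)*(g + 3)*(g + 4)*(g + 2)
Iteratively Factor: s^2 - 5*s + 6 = (s - 2)*(s - 3)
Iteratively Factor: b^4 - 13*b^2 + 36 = (b - 2)*(b^3 + 2*b^2 - 9*b - 18) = (b - 2)*(b + 3)*(b^2 - b - 6) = (b - 3)*(b - 2)*(b + 3)*(b + 2)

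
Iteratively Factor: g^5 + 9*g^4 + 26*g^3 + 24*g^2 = (g + 2)*(g^4 + 7*g^3 + 12*g^2) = (g + 2)*(g + 4)*(g^3 + 3*g^2) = (g + 2)*(g + 3)*(g + 4)*(g^2) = g*(g + 2)*(g + 3)*(g + 4)*(g)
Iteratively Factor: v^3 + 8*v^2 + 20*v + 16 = (v + 4)*(v^2 + 4*v + 4) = (v + 2)*(v + 4)*(v + 2)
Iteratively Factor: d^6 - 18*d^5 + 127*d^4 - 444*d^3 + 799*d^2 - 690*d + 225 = (d - 3)*(d^5 - 15*d^4 + 82*d^3 - 198*d^2 + 205*d - 75) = (d - 3)^2*(d^4 - 12*d^3 + 46*d^2 - 60*d + 25) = (d - 5)*(d - 3)^2*(d^3 - 7*d^2 + 11*d - 5) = (d - 5)*(d - 3)^2*(d - 1)*(d^2 - 6*d + 5) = (d - 5)*(d - 3)^2*(d - 1)^2*(d - 5)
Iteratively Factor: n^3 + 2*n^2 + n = (n + 1)*(n^2 + n) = n*(n + 1)*(n + 1)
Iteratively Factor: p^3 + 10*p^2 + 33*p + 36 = (p + 4)*(p^2 + 6*p + 9) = (p + 3)*(p + 4)*(p + 3)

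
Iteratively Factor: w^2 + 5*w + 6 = (w + 2)*(w + 3)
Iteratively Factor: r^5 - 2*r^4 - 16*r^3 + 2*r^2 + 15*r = (r - 1)*(r^4 - r^3 - 17*r^2 - 15*r) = (r - 1)*(r + 1)*(r^3 - 2*r^2 - 15*r) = r*(r - 1)*(r + 1)*(r^2 - 2*r - 15) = r*(r - 1)*(r + 1)*(r + 3)*(r - 5)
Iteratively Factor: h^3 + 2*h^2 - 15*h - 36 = (h + 3)*(h^2 - h - 12) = (h - 4)*(h + 3)*(h + 3)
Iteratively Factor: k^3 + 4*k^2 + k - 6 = (k + 2)*(k^2 + 2*k - 3) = (k + 2)*(k + 3)*(k - 1)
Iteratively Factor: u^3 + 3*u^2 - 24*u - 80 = (u - 5)*(u^2 + 8*u + 16) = (u - 5)*(u + 4)*(u + 4)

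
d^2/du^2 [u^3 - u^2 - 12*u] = 6*u - 2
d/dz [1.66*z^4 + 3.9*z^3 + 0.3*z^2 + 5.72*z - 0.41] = 6.64*z^3 + 11.7*z^2 + 0.6*z + 5.72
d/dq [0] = 0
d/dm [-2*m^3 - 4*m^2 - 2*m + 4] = -6*m^2 - 8*m - 2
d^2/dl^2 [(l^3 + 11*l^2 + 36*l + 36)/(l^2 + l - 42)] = 8*(17*l^3 + 342*l^2 + 2484*l + 5616)/(l^6 + 3*l^5 - 123*l^4 - 251*l^3 + 5166*l^2 + 5292*l - 74088)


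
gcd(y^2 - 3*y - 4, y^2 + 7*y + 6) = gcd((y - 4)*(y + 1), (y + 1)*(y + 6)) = y + 1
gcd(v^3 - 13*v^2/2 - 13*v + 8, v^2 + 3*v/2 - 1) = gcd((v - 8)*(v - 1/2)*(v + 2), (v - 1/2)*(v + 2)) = v^2 + 3*v/2 - 1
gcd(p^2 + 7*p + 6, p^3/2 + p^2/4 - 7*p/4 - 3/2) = p + 1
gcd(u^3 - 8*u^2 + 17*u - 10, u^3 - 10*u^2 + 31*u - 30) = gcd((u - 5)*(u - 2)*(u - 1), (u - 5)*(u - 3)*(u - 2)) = u^2 - 7*u + 10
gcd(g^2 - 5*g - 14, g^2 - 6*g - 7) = g - 7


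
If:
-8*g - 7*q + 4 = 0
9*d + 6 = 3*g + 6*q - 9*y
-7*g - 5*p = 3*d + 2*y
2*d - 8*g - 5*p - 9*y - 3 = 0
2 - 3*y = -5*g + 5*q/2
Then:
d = 14/121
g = -47/242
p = 399/1210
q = 96/121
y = -7/22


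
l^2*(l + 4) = l^3 + 4*l^2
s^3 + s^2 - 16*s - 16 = (s - 4)*(s + 1)*(s + 4)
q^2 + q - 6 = (q - 2)*(q + 3)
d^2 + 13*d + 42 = (d + 6)*(d + 7)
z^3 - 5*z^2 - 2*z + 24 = (z - 4)*(z - 3)*(z + 2)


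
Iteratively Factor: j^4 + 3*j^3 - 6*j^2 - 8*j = (j + 4)*(j^3 - j^2 - 2*j) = (j + 1)*(j + 4)*(j^2 - 2*j) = (j - 2)*(j + 1)*(j + 4)*(j)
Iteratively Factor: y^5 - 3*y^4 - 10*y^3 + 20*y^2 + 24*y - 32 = (y - 2)*(y^4 - y^3 - 12*y^2 - 4*y + 16) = (y - 2)*(y + 2)*(y^3 - 3*y^2 - 6*y + 8) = (y - 4)*(y - 2)*(y + 2)*(y^2 + y - 2) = (y - 4)*(y - 2)*(y + 2)^2*(y - 1)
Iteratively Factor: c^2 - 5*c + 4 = (c - 4)*(c - 1)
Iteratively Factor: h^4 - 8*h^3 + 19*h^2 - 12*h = (h - 3)*(h^3 - 5*h^2 + 4*h) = h*(h - 3)*(h^2 - 5*h + 4) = h*(h - 3)*(h - 1)*(h - 4)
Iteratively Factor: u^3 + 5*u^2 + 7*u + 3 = (u + 3)*(u^2 + 2*u + 1) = (u + 1)*(u + 3)*(u + 1)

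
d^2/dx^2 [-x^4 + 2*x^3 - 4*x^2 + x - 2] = -12*x^2 + 12*x - 8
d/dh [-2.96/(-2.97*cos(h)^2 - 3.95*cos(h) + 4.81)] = (17.5824*cos(h) + 11.692)*sin(h)/(2.97*cos(h)^2 + 3.95*cos(h) - 4.81)^2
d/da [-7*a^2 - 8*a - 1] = -14*a - 8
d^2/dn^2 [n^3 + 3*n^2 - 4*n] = 6*n + 6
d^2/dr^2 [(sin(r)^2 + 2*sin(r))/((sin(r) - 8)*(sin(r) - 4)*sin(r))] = (-sin(r)^5 - 20*sin(r)^4 + 266*sin(r)^3 - 404*sin(r)^2 - 2128*sin(r) + 1216)/((sin(r) - 8)^3*(sin(r) - 4)^3)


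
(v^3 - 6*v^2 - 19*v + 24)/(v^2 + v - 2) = (v^2 - 5*v - 24)/(v + 2)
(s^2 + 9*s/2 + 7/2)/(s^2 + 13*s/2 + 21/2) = (s + 1)/(s + 3)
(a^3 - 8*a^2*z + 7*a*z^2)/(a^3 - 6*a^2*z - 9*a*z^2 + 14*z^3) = a/(a + 2*z)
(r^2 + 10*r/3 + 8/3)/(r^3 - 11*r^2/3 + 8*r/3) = (3*r^2 + 10*r + 8)/(r*(3*r^2 - 11*r + 8))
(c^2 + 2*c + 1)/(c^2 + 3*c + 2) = (c + 1)/(c + 2)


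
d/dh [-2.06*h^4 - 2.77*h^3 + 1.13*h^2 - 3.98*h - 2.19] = -8.24*h^3 - 8.31*h^2 + 2.26*h - 3.98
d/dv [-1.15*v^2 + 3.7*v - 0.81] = 3.7 - 2.3*v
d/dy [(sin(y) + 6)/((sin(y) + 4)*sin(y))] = (-12*sin(y) + cos(y)^2 - 25)*cos(y)/((sin(y) + 4)^2*sin(y)^2)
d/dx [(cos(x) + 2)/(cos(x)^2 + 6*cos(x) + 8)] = sin(x)/(cos(x) + 4)^2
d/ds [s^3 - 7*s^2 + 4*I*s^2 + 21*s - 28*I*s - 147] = 3*s^2 + s*(-14 + 8*I) + 21 - 28*I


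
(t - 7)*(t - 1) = t^2 - 8*t + 7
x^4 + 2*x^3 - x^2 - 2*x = x*(x - 1)*(x + 1)*(x + 2)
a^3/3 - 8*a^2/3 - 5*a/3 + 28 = (a/3 + 1)*(a - 7)*(a - 4)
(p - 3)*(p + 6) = p^2 + 3*p - 18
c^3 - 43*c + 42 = (c - 6)*(c - 1)*(c + 7)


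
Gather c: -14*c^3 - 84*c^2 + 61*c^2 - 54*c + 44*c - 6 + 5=-14*c^3 - 23*c^2 - 10*c - 1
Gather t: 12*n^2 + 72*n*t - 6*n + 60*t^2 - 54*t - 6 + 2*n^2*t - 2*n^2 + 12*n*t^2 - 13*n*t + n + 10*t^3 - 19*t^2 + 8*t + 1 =10*n^2 - 5*n + 10*t^3 + t^2*(12*n + 41) + t*(2*n^2 + 59*n - 46) - 5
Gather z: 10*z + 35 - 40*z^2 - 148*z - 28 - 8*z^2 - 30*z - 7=-48*z^2 - 168*z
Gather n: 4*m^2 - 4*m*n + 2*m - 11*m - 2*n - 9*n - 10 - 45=4*m^2 - 9*m + n*(-4*m - 11) - 55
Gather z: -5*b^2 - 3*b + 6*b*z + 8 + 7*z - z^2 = -5*b^2 - 3*b - z^2 + z*(6*b + 7) + 8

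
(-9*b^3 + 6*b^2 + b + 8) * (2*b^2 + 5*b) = -18*b^5 - 33*b^4 + 32*b^3 + 21*b^2 + 40*b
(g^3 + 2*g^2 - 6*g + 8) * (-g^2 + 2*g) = -g^5 + 10*g^3 - 20*g^2 + 16*g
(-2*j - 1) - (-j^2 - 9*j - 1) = j^2 + 7*j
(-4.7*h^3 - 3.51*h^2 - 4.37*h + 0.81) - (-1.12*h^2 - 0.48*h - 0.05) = -4.7*h^3 - 2.39*h^2 - 3.89*h + 0.86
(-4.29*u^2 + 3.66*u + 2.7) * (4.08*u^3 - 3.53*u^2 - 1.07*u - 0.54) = -17.5032*u^5 + 30.0765*u^4 + 2.6865*u^3 - 11.1306*u^2 - 4.8654*u - 1.458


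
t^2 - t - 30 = (t - 6)*(t + 5)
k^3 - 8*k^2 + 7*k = k*(k - 7)*(k - 1)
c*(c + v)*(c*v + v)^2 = c^4*v^2 + c^3*v^3 + 2*c^3*v^2 + 2*c^2*v^3 + c^2*v^2 + c*v^3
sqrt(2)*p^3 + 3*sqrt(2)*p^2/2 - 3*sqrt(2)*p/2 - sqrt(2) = (p - 1)*(p + 2)*(sqrt(2)*p + sqrt(2)/2)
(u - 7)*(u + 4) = u^2 - 3*u - 28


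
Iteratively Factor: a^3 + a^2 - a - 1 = (a + 1)*(a^2 - 1) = (a + 1)^2*(a - 1)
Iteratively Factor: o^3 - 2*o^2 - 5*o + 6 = (o + 2)*(o^2 - 4*o + 3) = (o - 3)*(o + 2)*(o - 1)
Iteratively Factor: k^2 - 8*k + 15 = (k - 3)*(k - 5)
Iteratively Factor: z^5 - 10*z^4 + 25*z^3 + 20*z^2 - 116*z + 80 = (z - 1)*(z^4 - 9*z^3 + 16*z^2 + 36*z - 80) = (z - 4)*(z - 1)*(z^3 - 5*z^2 - 4*z + 20) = (z - 5)*(z - 4)*(z - 1)*(z^2 - 4) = (z - 5)*(z - 4)*(z - 1)*(z + 2)*(z - 2)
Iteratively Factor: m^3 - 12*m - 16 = (m + 2)*(m^2 - 2*m - 8) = (m + 2)^2*(m - 4)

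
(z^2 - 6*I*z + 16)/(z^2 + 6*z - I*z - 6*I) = (z^2 - 6*I*z + 16)/(z^2 + z*(6 - I) - 6*I)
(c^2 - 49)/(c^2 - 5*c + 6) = (c^2 - 49)/(c^2 - 5*c + 6)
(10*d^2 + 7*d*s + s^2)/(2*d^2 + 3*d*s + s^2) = (5*d + s)/(d + s)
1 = 1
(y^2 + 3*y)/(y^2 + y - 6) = y/(y - 2)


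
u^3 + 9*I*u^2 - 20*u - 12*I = (u + I)*(u + 2*I)*(u + 6*I)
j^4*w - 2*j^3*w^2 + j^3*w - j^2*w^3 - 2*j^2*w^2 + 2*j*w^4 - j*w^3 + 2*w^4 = (j - 2*w)*(j - w)*(j + w)*(j*w + w)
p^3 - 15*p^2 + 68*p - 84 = (p - 7)*(p - 6)*(p - 2)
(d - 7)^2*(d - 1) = d^3 - 15*d^2 + 63*d - 49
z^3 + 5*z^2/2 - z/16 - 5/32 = (z - 1/4)*(z + 1/4)*(z + 5/2)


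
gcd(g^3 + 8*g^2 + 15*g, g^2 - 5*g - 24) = g + 3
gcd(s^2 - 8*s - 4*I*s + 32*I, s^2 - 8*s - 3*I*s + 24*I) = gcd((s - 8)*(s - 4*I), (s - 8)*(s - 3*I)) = s - 8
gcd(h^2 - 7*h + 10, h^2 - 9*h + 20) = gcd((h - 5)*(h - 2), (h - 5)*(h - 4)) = h - 5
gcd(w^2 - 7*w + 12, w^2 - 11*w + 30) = 1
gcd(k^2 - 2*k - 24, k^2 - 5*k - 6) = k - 6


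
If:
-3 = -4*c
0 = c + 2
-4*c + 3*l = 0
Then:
No Solution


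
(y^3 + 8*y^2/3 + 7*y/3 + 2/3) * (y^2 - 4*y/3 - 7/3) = y^5 + 4*y^4/3 - 32*y^3/9 - 26*y^2/3 - 19*y/3 - 14/9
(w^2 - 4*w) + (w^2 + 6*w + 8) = 2*w^2 + 2*w + 8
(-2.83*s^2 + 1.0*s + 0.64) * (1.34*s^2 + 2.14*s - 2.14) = -3.7922*s^4 - 4.7162*s^3 + 9.0538*s^2 - 0.7704*s - 1.3696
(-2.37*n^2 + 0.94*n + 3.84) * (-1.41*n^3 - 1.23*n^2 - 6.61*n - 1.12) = 3.3417*n^5 + 1.5897*n^4 + 9.0951*n^3 - 8.2822*n^2 - 26.4352*n - 4.3008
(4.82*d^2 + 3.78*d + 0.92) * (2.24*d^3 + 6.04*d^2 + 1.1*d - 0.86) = 10.7968*d^5 + 37.58*d^4 + 30.194*d^3 + 5.5696*d^2 - 2.2388*d - 0.7912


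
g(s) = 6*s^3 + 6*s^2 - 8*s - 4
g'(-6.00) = 568.00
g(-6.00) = -1036.00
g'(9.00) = 1558.00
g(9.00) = 4784.00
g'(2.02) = 89.69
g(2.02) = 53.78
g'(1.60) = 57.28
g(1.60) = 23.14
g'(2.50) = 134.50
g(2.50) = 107.25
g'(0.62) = 6.36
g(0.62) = -5.22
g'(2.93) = 181.69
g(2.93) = 174.99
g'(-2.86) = 104.91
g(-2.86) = -72.40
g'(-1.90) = 34.18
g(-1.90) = -8.29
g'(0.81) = 13.53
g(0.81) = -3.35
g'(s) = 18*s^2 + 12*s - 8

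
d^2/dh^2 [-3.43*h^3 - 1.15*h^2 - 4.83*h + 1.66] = -20.58*h - 2.3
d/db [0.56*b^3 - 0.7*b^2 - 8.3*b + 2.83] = 1.68*b^2 - 1.4*b - 8.3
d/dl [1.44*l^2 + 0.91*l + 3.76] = 2.88*l + 0.91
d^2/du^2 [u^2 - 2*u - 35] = 2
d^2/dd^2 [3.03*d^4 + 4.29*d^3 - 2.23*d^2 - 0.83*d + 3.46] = 36.36*d^2 + 25.74*d - 4.46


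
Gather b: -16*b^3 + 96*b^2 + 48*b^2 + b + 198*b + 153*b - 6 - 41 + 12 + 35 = -16*b^3 + 144*b^2 + 352*b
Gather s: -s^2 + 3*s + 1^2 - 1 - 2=-s^2 + 3*s - 2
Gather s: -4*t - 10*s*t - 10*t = -10*s*t - 14*t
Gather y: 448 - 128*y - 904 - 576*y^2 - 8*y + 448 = -576*y^2 - 136*y - 8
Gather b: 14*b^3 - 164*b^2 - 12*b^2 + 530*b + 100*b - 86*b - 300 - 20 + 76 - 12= 14*b^3 - 176*b^2 + 544*b - 256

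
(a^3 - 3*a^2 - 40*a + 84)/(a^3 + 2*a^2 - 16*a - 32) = (a^3 - 3*a^2 - 40*a + 84)/(a^3 + 2*a^2 - 16*a - 32)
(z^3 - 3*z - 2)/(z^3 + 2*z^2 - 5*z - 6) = (z + 1)/(z + 3)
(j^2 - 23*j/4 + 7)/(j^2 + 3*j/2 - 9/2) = (4*j^2 - 23*j + 28)/(2*(2*j^2 + 3*j - 9))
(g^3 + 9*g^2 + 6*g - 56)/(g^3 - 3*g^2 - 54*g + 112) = (g + 4)/(g - 8)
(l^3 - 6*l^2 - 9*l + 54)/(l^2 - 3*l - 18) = l - 3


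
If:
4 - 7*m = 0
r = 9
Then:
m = 4/7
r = 9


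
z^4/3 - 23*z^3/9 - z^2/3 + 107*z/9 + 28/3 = (z/3 + 1/3)*(z - 7)*(z - 3)*(z + 4/3)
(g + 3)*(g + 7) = g^2 + 10*g + 21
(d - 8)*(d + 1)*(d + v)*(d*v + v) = d^4*v + d^3*v^2 - 6*d^3*v - 6*d^2*v^2 - 15*d^2*v - 15*d*v^2 - 8*d*v - 8*v^2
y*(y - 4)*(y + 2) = y^3 - 2*y^2 - 8*y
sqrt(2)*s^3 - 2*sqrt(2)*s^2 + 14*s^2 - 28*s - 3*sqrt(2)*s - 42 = (s - 3)*(s + 7*sqrt(2))*(sqrt(2)*s + sqrt(2))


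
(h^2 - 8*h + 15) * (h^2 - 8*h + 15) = h^4 - 16*h^3 + 94*h^2 - 240*h + 225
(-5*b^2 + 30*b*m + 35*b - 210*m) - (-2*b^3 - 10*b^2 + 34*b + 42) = 2*b^3 + 5*b^2 + 30*b*m + b - 210*m - 42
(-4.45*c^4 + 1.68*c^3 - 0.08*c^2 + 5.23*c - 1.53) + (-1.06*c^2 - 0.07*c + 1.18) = -4.45*c^4 + 1.68*c^3 - 1.14*c^2 + 5.16*c - 0.35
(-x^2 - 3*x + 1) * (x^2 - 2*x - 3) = -x^4 - x^3 + 10*x^2 + 7*x - 3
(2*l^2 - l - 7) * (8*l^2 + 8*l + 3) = 16*l^4 + 8*l^3 - 58*l^2 - 59*l - 21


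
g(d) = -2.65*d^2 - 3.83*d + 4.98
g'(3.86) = -24.29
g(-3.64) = -16.19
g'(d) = -5.3*d - 3.83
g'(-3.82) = 16.42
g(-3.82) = -19.06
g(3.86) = -49.29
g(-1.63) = 4.18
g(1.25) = -3.95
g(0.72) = 0.85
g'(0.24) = -5.10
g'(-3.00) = 12.07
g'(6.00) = -35.63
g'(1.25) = -10.46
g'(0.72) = -7.65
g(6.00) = -113.40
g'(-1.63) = 4.81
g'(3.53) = -22.54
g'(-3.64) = 15.46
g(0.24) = 3.91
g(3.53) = -41.56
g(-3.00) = -7.38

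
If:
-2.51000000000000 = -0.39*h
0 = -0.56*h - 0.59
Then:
No Solution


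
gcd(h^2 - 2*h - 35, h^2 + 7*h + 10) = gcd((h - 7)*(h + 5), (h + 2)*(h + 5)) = h + 5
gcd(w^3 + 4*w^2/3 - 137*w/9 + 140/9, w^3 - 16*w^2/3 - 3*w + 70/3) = w - 7/3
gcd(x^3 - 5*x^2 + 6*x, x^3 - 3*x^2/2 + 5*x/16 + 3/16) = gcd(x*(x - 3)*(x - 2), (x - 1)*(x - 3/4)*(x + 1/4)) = 1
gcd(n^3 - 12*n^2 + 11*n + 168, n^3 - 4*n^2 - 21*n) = n^2 - 4*n - 21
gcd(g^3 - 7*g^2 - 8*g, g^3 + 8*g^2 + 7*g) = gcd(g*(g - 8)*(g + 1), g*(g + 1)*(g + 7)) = g^2 + g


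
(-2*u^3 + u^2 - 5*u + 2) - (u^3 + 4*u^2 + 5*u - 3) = -3*u^3 - 3*u^2 - 10*u + 5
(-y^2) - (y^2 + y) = -2*y^2 - y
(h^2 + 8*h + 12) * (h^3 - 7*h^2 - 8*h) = h^5 + h^4 - 52*h^3 - 148*h^2 - 96*h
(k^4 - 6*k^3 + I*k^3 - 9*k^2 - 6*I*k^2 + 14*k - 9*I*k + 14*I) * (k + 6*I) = k^5 - 6*k^4 + 7*I*k^4 - 15*k^3 - 42*I*k^3 + 50*k^2 - 63*I*k^2 + 54*k + 98*I*k - 84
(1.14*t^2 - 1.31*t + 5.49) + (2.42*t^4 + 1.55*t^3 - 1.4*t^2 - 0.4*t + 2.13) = 2.42*t^4 + 1.55*t^3 - 0.26*t^2 - 1.71*t + 7.62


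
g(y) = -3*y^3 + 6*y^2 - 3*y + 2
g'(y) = -9*y^2 + 12*y - 3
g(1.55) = 0.59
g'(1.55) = -6.02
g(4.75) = -198.39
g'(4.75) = -149.06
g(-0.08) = 2.28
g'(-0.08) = -4.02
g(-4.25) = 353.42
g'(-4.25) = -216.56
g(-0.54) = 5.84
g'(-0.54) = -12.10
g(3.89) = -95.47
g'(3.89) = -92.51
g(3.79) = -86.51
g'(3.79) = -86.80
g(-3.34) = 190.73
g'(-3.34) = -143.48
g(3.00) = -34.00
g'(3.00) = -48.00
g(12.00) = -4354.00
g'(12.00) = -1155.00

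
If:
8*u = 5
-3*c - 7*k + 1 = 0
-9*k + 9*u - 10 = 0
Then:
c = 317/216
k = -35/72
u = 5/8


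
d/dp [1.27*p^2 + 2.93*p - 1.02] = 2.54*p + 2.93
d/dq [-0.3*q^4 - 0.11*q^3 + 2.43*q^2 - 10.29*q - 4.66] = -1.2*q^3 - 0.33*q^2 + 4.86*q - 10.29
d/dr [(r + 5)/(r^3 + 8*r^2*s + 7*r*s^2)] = (r*(r^2 + 8*r*s + 7*s^2) - (r + 5)*(3*r^2 + 16*r*s + 7*s^2))/(r^2*(r^2 + 8*r*s + 7*s^2)^2)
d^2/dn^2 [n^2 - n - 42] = 2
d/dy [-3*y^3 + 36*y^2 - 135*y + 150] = -9*y^2 + 72*y - 135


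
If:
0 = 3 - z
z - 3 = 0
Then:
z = 3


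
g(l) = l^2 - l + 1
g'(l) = 2*l - 1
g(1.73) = 2.26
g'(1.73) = 2.46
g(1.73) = 2.26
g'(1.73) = 2.46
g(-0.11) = 1.12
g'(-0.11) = -1.22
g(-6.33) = 47.40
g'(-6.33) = -13.66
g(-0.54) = 1.83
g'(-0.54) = -2.08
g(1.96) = 2.88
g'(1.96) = 2.92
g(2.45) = 4.55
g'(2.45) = 3.90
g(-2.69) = 10.93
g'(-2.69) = -6.38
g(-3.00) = 13.00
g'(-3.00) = -7.00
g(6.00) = 31.00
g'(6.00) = 11.00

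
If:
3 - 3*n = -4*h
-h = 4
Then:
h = -4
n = -13/3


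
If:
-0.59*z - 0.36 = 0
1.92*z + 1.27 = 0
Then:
No Solution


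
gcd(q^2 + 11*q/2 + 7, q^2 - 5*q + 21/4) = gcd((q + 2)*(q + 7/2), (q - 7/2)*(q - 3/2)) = 1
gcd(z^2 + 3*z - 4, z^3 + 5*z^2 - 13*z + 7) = z - 1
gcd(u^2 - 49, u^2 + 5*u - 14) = u + 7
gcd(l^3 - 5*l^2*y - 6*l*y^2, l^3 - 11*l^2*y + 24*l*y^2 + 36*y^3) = -l^2 + 5*l*y + 6*y^2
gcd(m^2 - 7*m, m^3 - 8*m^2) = m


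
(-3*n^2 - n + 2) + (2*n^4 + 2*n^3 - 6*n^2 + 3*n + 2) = 2*n^4 + 2*n^3 - 9*n^2 + 2*n + 4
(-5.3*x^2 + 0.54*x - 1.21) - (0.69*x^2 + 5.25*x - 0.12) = -5.99*x^2 - 4.71*x - 1.09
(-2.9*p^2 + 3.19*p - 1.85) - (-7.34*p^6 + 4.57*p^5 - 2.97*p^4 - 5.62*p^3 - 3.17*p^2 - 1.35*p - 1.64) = 7.34*p^6 - 4.57*p^5 + 2.97*p^4 + 5.62*p^3 + 0.27*p^2 + 4.54*p - 0.21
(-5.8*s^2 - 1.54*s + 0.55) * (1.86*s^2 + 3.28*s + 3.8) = -10.788*s^4 - 21.8884*s^3 - 26.0682*s^2 - 4.048*s + 2.09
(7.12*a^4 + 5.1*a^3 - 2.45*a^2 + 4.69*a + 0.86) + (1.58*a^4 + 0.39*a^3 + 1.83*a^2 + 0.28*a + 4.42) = 8.7*a^4 + 5.49*a^3 - 0.62*a^2 + 4.97*a + 5.28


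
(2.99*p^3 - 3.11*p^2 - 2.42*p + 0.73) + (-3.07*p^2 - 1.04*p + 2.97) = 2.99*p^3 - 6.18*p^2 - 3.46*p + 3.7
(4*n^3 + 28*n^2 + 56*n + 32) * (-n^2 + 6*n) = -4*n^5 - 4*n^4 + 112*n^3 + 304*n^2 + 192*n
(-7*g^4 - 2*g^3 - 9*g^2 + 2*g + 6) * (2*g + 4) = -14*g^5 - 32*g^4 - 26*g^3 - 32*g^2 + 20*g + 24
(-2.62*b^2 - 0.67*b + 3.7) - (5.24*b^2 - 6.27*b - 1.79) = -7.86*b^2 + 5.6*b + 5.49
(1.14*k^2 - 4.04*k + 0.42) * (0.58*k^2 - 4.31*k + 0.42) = 0.6612*k^4 - 7.2566*k^3 + 18.1348*k^2 - 3.507*k + 0.1764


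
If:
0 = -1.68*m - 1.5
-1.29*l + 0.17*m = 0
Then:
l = -0.12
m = -0.89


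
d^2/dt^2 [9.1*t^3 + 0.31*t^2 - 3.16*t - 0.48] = 54.6*t + 0.62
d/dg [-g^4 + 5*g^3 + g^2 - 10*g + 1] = -4*g^3 + 15*g^2 + 2*g - 10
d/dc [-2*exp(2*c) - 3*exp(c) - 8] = (-4*exp(c) - 3)*exp(c)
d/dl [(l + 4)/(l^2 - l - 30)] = (l^2 - l - (l + 4)*(2*l - 1) - 30)/(-l^2 + l + 30)^2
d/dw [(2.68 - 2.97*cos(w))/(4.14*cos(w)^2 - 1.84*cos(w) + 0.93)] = (-12.2958*cos(w)^2 + 22.1904*cos(w) - 2.1691)*sin(w)/(17.1396*cos(w)^4 - 15.2352*cos(w)^3 + 11.086*cos(w)^2 - 3.4224*cos(w) + 0.8649)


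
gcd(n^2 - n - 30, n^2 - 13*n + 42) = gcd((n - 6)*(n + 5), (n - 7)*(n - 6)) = n - 6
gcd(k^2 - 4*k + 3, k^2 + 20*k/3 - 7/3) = 1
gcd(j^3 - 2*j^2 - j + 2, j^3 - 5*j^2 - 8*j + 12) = j - 1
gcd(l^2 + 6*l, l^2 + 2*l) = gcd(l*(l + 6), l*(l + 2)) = l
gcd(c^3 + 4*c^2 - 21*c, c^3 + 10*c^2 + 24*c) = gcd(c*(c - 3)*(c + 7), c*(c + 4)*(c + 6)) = c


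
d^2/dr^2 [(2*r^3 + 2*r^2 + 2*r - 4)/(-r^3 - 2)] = 4*(-r^6 - 3*r^5 + 24*r^4 + 14*r^3 + 12*r^2 - 24*r - 4)/(r^9 + 6*r^6 + 12*r^3 + 8)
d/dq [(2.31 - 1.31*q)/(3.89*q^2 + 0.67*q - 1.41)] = (5.0959*q^2 - 17.9718*q + 0.2994)/(15.1321*q^4 + 5.2126*q^3 - 10.5209*q^2 - 1.8894*q + 1.9881)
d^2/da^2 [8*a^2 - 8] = 16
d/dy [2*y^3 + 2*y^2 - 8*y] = 6*y^2 + 4*y - 8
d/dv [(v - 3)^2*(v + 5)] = (v - 3)*(3*v + 7)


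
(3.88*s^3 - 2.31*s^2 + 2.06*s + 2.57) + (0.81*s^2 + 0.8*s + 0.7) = 3.88*s^3 - 1.5*s^2 + 2.86*s + 3.27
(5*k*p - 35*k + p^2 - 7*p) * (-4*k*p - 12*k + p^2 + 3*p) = -20*k^2*p^2 + 80*k^2*p + 420*k^2 + k*p^3 - 4*k*p^2 - 21*k*p + p^4 - 4*p^3 - 21*p^2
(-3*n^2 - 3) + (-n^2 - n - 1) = -4*n^2 - n - 4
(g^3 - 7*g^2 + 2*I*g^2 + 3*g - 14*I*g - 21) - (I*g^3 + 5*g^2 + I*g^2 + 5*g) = g^3 - I*g^3 - 12*g^2 + I*g^2 - 2*g - 14*I*g - 21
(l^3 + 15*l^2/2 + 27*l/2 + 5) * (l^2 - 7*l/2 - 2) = l^5 + 4*l^4 - 59*l^3/4 - 229*l^2/4 - 89*l/2 - 10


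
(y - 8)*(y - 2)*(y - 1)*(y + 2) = y^4 - 9*y^3 + 4*y^2 + 36*y - 32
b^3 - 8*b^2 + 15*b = b*(b - 5)*(b - 3)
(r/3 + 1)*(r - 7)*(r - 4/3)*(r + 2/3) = r^4/3 - 14*r^3/9 - 173*r^2/27 + 158*r/27 + 56/9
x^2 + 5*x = x*(x + 5)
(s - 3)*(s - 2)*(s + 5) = s^3 - 19*s + 30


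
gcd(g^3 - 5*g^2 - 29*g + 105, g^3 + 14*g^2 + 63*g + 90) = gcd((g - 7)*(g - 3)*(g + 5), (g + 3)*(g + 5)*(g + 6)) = g + 5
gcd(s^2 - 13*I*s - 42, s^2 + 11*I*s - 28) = 1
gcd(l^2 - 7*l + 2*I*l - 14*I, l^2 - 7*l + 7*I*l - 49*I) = l - 7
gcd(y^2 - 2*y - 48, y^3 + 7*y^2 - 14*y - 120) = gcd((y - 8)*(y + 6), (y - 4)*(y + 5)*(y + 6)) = y + 6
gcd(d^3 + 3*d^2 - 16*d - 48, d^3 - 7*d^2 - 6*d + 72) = d^2 - d - 12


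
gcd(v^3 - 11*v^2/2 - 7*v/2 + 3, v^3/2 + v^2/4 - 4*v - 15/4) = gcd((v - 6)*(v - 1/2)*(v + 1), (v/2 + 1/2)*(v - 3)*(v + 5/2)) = v + 1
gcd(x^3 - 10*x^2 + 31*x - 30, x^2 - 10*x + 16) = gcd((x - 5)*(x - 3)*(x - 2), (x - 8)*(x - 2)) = x - 2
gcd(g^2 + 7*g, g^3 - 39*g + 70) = g + 7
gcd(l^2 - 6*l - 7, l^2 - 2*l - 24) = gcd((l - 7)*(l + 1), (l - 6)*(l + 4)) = 1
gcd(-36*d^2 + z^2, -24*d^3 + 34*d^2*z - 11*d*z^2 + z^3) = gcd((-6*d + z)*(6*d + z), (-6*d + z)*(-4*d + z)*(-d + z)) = -6*d + z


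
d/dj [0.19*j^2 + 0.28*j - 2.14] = 0.38*j + 0.28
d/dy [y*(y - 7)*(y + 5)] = 3*y^2 - 4*y - 35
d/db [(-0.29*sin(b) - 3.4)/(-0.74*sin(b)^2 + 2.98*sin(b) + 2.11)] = (-0.2146*sin(b)^2 - 5.032*sin(b) + 9.5201)*cos(b)/(0.5476*sin(b)^4 - 4.4104*sin(b)^3 + 5.7576*sin(b)^2 + 12.5756*sin(b) + 4.4521)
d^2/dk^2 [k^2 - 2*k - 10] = 2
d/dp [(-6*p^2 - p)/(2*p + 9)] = 3*(-4*p^2 - 36*p - 3)/(4*p^2 + 36*p + 81)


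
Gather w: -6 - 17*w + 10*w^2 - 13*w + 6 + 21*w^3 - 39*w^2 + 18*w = 21*w^3 - 29*w^2 - 12*w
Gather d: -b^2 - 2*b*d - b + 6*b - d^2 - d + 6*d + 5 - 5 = -b^2 + 5*b - d^2 + d*(5 - 2*b)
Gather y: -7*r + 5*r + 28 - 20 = 8 - 2*r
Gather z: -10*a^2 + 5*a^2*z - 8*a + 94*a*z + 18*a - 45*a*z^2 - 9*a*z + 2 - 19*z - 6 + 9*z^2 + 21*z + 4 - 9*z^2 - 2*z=-10*a^2 - 45*a*z^2 + 10*a + z*(5*a^2 + 85*a)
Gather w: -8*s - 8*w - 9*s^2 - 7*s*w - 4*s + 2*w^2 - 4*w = -9*s^2 - 12*s + 2*w^2 + w*(-7*s - 12)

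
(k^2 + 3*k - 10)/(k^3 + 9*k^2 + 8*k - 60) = 1/(k + 6)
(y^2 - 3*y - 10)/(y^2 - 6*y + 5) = (y + 2)/(y - 1)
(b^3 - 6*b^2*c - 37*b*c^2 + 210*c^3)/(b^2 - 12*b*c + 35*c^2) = b + 6*c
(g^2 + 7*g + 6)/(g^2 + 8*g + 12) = (g + 1)/(g + 2)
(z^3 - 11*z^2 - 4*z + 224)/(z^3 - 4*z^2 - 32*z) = (z - 7)/z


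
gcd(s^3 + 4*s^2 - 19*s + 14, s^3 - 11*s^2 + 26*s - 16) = s^2 - 3*s + 2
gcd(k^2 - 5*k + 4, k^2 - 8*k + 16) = k - 4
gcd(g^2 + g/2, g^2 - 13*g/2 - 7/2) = g + 1/2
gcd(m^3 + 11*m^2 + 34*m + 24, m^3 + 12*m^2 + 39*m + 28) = m^2 + 5*m + 4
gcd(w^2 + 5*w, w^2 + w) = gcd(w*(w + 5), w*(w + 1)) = w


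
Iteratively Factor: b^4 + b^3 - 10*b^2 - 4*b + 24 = (b - 2)*(b^3 + 3*b^2 - 4*b - 12) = (b - 2)*(b + 3)*(b^2 - 4) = (b - 2)*(b + 2)*(b + 3)*(b - 2)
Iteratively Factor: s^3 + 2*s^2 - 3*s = (s)*(s^2 + 2*s - 3) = s*(s - 1)*(s + 3)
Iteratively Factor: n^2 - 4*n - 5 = (n + 1)*(n - 5)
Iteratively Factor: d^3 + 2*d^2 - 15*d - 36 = (d + 3)*(d^2 - d - 12) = (d + 3)^2*(d - 4)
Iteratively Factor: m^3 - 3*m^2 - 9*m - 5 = (m + 1)*(m^2 - 4*m - 5) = (m + 1)^2*(m - 5)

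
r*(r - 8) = r^2 - 8*r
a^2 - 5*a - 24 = (a - 8)*(a + 3)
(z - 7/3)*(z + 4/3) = z^2 - z - 28/9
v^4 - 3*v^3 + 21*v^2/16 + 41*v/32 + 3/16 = (v - 2)*(v - 3/2)*(v + 1/4)^2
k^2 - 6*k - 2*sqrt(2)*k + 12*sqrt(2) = (k - 6)*(k - 2*sqrt(2))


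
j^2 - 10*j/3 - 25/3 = (j - 5)*(j + 5/3)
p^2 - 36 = (p - 6)*(p + 6)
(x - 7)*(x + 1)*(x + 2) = x^3 - 4*x^2 - 19*x - 14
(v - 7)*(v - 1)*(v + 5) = v^3 - 3*v^2 - 33*v + 35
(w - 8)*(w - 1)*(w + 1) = w^3 - 8*w^2 - w + 8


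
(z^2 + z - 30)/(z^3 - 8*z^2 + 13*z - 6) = (z^2 + z - 30)/(z^3 - 8*z^2 + 13*z - 6)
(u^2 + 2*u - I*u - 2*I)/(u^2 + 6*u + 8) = (u - I)/(u + 4)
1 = 1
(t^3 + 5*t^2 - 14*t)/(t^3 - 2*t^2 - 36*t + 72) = t*(t + 7)/(t^2 - 36)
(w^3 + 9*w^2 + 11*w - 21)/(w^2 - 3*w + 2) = (w^2 + 10*w + 21)/(w - 2)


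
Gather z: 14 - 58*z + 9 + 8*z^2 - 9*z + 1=8*z^2 - 67*z + 24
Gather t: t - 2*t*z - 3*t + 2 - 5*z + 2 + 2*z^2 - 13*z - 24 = t*(-2*z - 2) + 2*z^2 - 18*z - 20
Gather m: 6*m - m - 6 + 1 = 5*m - 5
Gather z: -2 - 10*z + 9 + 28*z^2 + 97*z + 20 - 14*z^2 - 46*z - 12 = 14*z^2 + 41*z + 15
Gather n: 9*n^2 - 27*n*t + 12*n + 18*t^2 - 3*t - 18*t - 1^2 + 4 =9*n^2 + n*(12 - 27*t) + 18*t^2 - 21*t + 3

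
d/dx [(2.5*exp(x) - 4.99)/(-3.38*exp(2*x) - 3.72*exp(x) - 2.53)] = (8.45*exp(2*x) - 33.7324*exp(x) - 24.8878)*exp(x)/(11.4244*exp(4*x) + 25.1472*exp(3*x) + 30.9412*exp(2*x) + 18.8232*exp(x) + 6.4009)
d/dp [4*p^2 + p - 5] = 8*p + 1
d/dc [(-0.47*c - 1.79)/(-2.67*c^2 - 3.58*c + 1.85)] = (1.2549*c^2 + 1.6826*c - (0.47*c + 1.79)*(5.34*c + 3.58) - 0.8695)/(2.67*c^2 + 3.58*c - 1.85)^2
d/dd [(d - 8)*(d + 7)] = 2*d - 1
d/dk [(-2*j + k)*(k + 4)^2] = (k + 4)*(-4*j + 3*k + 4)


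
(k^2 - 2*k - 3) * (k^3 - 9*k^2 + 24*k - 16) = k^5 - 11*k^4 + 39*k^3 - 37*k^2 - 40*k + 48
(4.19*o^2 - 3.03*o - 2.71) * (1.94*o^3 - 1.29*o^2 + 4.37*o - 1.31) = 8.1286*o^5 - 11.2833*o^4 + 16.9616*o^3 - 15.2341*o^2 - 7.8734*o + 3.5501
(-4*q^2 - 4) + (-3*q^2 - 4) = -7*q^2 - 8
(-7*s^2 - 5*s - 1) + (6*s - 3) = -7*s^2 + s - 4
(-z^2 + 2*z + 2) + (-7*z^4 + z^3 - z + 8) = -7*z^4 + z^3 - z^2 + z + 10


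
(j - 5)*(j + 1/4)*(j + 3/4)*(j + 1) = j^4 - 3*j^3 - 141*j^2/16 - 23*j/4 - 15/16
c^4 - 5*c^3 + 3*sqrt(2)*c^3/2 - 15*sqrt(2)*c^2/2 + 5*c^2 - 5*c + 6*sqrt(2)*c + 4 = (c - 4)*(c - 1)*(sqrt(2)*c/2 + 1)*(sqrt(2)*c + 1)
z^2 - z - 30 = (z - 6)*(z + 5)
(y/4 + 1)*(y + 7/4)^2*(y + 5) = y^4/4 + 25*y^3/8 + 873*y^2/64 + 1561*y/64 + 245/16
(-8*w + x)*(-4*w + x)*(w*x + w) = 32*w^3*x + 32*w^3 - 12*w^2*x^2 - 12*w^2*x + w*x^3 + w*x^2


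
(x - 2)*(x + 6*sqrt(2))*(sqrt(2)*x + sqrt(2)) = sqrt(2)*x^3 - sqrt(2)*x^2 + 12*x^2 - 12*x - 2*sqrt(2)*x - 24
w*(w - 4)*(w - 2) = w^3 - 6*w^2 + 8*w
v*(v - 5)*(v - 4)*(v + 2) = v^4 - 7*v^3 + 2*v^2 + 40*v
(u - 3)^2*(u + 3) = u^3 - 3*u^2 - 9*u + 27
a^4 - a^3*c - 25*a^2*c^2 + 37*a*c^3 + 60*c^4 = (a - 4*c)*(a - 3*c)*(a + c)*(a + 5*c)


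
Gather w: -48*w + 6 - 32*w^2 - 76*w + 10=-32*w^2 - 124*w + 16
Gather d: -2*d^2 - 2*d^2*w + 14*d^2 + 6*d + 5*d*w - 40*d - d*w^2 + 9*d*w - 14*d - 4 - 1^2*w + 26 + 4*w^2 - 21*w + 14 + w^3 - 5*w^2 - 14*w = d^2*(12 - 2*w) + d*(-w^2 + 14*w - 48) + w^3 - w^2 - 36*w + 36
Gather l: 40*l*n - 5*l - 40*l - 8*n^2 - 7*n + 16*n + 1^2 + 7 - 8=l*(40*n - 45) - 8*n^2 + 9*n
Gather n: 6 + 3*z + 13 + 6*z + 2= 9*z + 21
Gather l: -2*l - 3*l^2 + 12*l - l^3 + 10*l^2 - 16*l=-l^3 + 7*l^2 - 6*l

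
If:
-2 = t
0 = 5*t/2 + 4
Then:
No Solution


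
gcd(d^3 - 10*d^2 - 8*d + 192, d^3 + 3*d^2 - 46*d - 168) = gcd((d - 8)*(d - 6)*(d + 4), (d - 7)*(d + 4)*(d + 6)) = d + 4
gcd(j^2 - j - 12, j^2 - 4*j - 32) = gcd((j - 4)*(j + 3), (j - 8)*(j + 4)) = 1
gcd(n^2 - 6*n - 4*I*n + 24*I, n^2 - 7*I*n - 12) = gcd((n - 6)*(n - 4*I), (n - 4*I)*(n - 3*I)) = n - 4*I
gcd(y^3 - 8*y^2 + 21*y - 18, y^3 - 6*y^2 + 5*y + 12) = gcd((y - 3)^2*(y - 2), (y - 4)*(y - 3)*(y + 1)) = y - 3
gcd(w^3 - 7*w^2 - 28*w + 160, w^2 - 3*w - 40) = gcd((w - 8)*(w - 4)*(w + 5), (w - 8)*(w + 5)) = w^2 - 3*w - 40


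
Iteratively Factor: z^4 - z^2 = (z)*(z^3 - z) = z^2*(z^2 - 1) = z^2*(z + 1)*(z - 1)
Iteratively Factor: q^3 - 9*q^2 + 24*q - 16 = (q - 1)*(q^2 - 8*q + 16) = (q - 4)*(q - 1)*(q - 4)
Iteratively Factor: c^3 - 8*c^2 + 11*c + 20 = (c - 4)*(c^2 - 4*c - 5) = (c - 4)*(c + 1)*(c - 5)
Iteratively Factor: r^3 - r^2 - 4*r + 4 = (r - 1)*(r^2 - 4) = (r - 1)*(r + 2)*(r - 2)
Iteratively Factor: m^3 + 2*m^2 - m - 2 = (m + 2)*(m^2 - 1) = (m - 1)*(m + 2)*(m + 1)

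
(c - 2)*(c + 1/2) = c^2 - 3*c/2 - 1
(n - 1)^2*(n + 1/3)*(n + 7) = n^4 + 16*n^3/3 - 34*n^2/3 + 8*n/3 + 7/3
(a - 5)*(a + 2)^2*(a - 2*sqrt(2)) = a^4 - 2*sqrt(2)*a^3 - a^3 - 16*a^2 + 2*sqrt(2)*a^2 - 20*a + 32*sqrt(2)*a + 40*sqrt(2)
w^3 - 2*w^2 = w^2*(w - 2)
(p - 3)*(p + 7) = p^2 + 4*p - 21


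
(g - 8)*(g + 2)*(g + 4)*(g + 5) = g^4 + 3*g^3 - 50*g^2 - 264*g - 320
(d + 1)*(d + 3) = d^2 + 4*d + 3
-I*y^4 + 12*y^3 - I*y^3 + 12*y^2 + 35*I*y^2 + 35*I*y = y*(y + 5*I)*(y + 7*I)*(-I*y - I)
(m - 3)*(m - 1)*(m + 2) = m^3 - 2*m^2 - 5*m + 6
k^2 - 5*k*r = k*(k - 5*r)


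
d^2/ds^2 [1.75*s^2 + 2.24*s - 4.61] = 3.50000000000000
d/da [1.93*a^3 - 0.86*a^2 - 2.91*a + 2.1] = 5.79*a^2 - 1.72*a - 2.91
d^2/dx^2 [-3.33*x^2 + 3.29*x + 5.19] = -6.66000000000000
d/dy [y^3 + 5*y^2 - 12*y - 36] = 3*y^2 + 10*y - 12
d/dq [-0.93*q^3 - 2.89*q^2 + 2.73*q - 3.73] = -2.79*q^2 - 5.78*q + 2.73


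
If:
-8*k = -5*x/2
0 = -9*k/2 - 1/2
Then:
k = -1/9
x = -16/45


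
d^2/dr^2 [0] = 0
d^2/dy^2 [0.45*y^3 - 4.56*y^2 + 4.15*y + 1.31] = 2.7*y - 9.12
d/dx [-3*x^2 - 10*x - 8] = -6*x - 10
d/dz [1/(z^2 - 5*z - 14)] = (5 - 2*z)/(-z^2 + 5*z + 14)^2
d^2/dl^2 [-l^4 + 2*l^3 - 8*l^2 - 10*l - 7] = -12*l^2 + 12*l - 16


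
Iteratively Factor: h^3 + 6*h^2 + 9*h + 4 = (h + 1)*(h^2 + 5*h + 4) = (h + 1)^2*(h + 4)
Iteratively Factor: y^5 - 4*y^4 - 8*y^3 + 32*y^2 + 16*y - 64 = (y - 4)*(y^4 - 8*y^2 + 16) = (y - 4)*(y - 2)*(y^3 + 2*y^2 - 4*y - 8) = (y - 4)*(y - 2)*(y + 2)*(y^2 - 4) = (y - 4)*(y - 2)^2*(y + 2)*(y + 2)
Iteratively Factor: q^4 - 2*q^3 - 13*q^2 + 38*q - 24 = (q - 1)*(q^3 - q^2 - 14*q + 24) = (q - 1)*(q + 4)*(q^2 - 5*q + 6) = (q - 3)*(q - 1)*(q + 4)*(q - 2)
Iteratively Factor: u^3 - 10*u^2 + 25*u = (u - 5)*(u^2 - 5*u) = (u - 5)^2*(u)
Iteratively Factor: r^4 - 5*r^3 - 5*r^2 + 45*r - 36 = (r - 3)*(r^3 - 2*r^2 - 11*r + 12) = (r - 3)*(r + 3)*(r^2 - 5*r + 4) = (r - 3)*(r - 1)*(r + 3)*(r - 4)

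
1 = 1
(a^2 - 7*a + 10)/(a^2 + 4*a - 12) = (a - 5)/(a + 6)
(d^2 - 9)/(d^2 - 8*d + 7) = (d^2 - 9)/(d^2 - 8*d + 7)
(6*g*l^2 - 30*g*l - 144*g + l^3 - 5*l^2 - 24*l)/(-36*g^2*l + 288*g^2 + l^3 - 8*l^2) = (-l - 3)/(6*g - l)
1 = 1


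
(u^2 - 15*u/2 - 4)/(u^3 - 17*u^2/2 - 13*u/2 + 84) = (2*u + 1)/(2*u^2 - u - 21)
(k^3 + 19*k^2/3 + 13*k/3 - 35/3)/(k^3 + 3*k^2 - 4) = (3*k^2 + 22*k + 35)/(3*(k^2 + 4*k + 4))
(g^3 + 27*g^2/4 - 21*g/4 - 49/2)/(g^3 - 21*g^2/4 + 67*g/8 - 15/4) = 2*(4*g^2 + 35*g + 49)/(8*g^2 - 26*g + 15)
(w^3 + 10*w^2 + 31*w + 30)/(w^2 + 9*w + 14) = (w^2 + 8*w + 15)/(w + 7)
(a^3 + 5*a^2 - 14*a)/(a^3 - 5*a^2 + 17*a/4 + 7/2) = 4*a*(a + 7)/(4*a^2 - 12*a - 7)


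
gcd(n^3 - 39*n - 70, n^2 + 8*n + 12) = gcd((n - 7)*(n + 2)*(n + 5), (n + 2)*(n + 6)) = n + 2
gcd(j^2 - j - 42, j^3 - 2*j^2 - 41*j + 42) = j^2 - j - 42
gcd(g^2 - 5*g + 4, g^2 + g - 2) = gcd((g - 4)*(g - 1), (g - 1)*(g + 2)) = g - 1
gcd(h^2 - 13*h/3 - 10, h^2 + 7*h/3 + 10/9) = h + 5/3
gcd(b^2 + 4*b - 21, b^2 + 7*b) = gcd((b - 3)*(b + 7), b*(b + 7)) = b + 7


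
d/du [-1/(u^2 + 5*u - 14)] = (2*u + 5)/(u^2 + 5*u - 14)^2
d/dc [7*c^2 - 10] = 14*c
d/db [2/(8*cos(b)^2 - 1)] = 16*sin(2*b)/(4*cos(2*b) + 3)^2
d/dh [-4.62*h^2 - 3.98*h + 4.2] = -9.24*h - 3.98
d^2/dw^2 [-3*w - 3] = 0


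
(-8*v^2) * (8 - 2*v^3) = 16*v^5 - 64*v^2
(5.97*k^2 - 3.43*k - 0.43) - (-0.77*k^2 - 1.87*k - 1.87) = 6.74*k^2 - 1.56*k + 1.44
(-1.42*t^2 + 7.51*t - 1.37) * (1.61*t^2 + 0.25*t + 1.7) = -2.2862*t^4 + 11.7361*t^3 - 2.7422*t^2 + 12.4245*t - 2.329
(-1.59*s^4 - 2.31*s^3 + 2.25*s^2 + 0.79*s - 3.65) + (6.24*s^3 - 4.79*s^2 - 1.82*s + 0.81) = -1.59*s^4 + 3.93*s^3 - 2.54*s^2 - 1.03*s - 2.84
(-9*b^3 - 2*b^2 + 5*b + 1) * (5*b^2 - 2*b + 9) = -45*b^5 + 8*b^4 - 52*b^3 - 23*b^2 + 43*b + 9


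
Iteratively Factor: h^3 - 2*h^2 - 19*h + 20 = (h + 4)*(h^2 - 6*h + 5) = (h - 5)*(h + 4)*(h - 1)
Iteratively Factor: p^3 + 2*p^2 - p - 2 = (p - 1)*(p^2 + 3*p + 2) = (p - 1)*(p + 2)*(p + 1)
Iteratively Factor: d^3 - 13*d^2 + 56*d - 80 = (d - 4)*(d^2 - 9*d + 20) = (d - 4)^2*(d - 5)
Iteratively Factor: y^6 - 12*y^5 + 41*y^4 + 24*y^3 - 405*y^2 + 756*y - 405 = (y - 3)*(y^5 - 9*y^4 + 14*y^3 + 66*y^2 - 207*y + 135) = (y - 5)*(y - 3)*(y^4 - 4*y^3 - 6*y^2 + 36*y - 27) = (y - 5)*(y - 3)*(y + 3)*(y^3 - 7*y^2 + 15*y - 9) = (y - 5)*(y - 3)^2*(y + 3)*(y^2 - 4*y + 3) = (y - 5)*(y - 3)^2*(y - 1)*(y + 3)*(y - 3)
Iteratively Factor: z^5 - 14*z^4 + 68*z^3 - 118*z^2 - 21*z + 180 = (z - 4)*(z^4 - 10*z^3 + 28*z^2 - 6*z - 45) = (z - 5)*(z - 4)*(z^3 - 5*z^2 + 3*z + 9) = (z - 5)*(z - 4)*(z - 3)*(z^2 - 2*z - 3) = (z - 5)*(z - 4)*(z - 3)^2*(z + 1)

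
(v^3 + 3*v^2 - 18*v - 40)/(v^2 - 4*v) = v + 7 + 10/v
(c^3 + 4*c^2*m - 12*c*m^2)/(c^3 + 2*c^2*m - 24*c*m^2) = (c - 2*m)/(c - 4*m)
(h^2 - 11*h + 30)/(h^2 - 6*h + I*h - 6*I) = (h - 5)/(h + I)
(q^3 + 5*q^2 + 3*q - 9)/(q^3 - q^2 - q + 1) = (q^2 + 6*q + 9)/(q^2 - 1)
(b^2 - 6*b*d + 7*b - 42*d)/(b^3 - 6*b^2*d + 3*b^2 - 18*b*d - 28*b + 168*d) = 1/(b - 4)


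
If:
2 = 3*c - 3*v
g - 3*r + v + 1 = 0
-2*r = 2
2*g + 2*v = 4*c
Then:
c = -2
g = -4/3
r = -1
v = -8/3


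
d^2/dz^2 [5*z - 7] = 0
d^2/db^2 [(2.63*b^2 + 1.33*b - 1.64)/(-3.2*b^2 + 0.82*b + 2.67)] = (-2.8421709430404e-14*b^4 - 41.04064*b^3 - 34.06272*b^2 - 94.00128*b - 1.444418)/(32.768*b^6 - 25.1904*b^5 - 75.56736*b^4 + 41.485112*b^3 + 63.051516*b^2 - 17.537094*b - 19.034163)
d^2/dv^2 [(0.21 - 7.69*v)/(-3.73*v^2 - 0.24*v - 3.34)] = ((7.46*v + 0.24)*(7.69*v - 0.21)*(14.92*v + 0.48) - (172.1022*v + 2.1246)*(3.73*v^2 + 0.24*v + 3.34))/(3.73*v^2 + 0.24*v + 3.34)^3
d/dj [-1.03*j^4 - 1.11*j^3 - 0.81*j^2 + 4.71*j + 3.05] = -4.12*j^3 - 3.33*j^2 - 1.62*j + 4.71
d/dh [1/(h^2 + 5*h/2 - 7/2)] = 2*(-4*h - 5)/(2*h^2 + 5*h - 7)^2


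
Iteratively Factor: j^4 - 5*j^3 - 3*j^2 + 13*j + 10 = (j - 2)*(j^3 - 3*j^2 - 9*j - 5) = (j - 5)*(j - 2)*(j^2 + 2*j + 1) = (j - 5)*(j - 2)*(j + 1)*(j + 1)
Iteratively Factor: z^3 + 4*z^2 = (z + 4)*(z^2) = z*(z + 4)*(z)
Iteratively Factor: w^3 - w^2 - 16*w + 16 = (w - 4)*(w^2 + 3*w - 4) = (w - 4)*(w + 4)*(w - 1)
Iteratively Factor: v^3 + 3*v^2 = (v)*(v^2 + 3*v) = v^2*(v + 3)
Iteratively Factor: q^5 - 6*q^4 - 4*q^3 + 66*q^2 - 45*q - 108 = (q + 1)*(q^4 - 7*q^3 + 3*q^2 + 63*q - 108) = (q - 4)*(q + 1)*(q^3 - 3*q^2 - 9*q + 27) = (q - 4)*(q - 3)*(q + 1)*(q^2 - 9) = (q - 4)*(q - 3)^2*(q + 1)*(q + 3)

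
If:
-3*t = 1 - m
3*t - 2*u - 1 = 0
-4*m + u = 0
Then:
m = -2/7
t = -3/7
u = -8/7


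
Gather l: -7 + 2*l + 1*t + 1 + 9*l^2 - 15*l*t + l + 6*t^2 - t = 9*l^2 + l*(3 - 15*t) + 6*t^2 - 6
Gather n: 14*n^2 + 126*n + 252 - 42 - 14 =14*n^2 + 126*n + 196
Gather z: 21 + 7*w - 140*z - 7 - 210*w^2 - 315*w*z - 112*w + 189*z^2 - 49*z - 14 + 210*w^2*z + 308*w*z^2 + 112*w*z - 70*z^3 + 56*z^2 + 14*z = -210*w^2 - 105*w - 70*z^3 + z^2*(308*w + 245) + z*(210*w^2 - 203*w - 175)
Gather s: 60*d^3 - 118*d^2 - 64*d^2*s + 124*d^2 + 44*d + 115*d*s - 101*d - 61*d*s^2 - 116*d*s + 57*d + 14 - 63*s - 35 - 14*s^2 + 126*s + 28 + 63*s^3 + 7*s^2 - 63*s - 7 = 60*d^3 + 6*d^2 + 63*s^3 + s^2*(-61*d - 7) + s*(-64*d^2 - d)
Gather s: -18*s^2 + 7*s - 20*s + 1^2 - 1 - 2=-18*s^2 - 13*s - 2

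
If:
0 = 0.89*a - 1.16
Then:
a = 1.30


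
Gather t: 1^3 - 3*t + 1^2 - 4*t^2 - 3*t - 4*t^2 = -8*t^2 - 6*t + 2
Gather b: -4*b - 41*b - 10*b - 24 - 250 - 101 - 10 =-55*b - 385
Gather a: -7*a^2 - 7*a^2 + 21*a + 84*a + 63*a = -14*a^2 + 168*a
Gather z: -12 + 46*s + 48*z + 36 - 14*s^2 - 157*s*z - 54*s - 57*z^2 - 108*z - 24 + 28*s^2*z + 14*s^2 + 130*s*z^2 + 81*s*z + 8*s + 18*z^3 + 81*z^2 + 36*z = 18*z^3 + z^2*(130*s + 24) + z*(28*s^2 - 76*s - 24)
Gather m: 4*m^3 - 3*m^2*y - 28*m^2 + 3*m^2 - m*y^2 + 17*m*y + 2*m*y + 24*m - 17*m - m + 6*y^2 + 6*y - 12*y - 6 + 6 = 4*m^3 + m^2*(-3*y - 25) + m*(-y^2 + 19*y + 6) + 6*y^2 - 6*y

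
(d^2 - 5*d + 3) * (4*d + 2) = 4*d^3 - 18*d^2 + 2*d + 6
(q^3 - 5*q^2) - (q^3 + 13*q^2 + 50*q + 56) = -18*q^2 - 50*q - 56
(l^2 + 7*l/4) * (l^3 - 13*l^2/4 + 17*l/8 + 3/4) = l^5 - 3*l^4/2 - 57*l^3/16 + 143*l^2/32 + 21*l/16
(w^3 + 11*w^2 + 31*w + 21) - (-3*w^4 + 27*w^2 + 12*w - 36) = 3*w^4 + w^3 - 16*w^2 + 19*w + 57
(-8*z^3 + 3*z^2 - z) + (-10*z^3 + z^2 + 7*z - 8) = -18*z^3 + 4*z^2 + 6*z - 8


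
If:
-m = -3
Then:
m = 3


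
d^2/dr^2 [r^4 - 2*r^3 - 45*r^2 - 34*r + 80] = 12*r^2 - 12*r - 90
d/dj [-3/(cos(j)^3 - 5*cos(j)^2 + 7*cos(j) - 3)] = 3*(7 - 3*cos(j))*sin(j)/((cos(j) - 3)^2*(cos(j) - 1)^3)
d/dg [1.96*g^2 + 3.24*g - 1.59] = 3.92*g + 3.24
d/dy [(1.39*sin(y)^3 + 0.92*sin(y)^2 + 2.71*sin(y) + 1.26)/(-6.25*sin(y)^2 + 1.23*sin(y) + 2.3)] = (-8.6875*sin(y)^4 + 3.4194*sin(y)^3 + 27.6601*sin(y)^2 + 19.982*sin(y) + 4.6832)*cos(y)/(39.0625*sin(y)^4 - 15.375*sin(y)^3 - 27.2371*sin(y)^2 + 5.658*sin(y) + 5.29)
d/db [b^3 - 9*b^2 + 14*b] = 3*b^2 - 18*b + 14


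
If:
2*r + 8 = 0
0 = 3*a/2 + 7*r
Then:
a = 56/3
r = -4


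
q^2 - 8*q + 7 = (q - 7)*(q - 1)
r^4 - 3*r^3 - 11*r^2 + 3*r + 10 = (r - 5)*(r - 1)*(r + 1)*(r + 2)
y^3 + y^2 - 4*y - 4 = (y - 2)*(y + 1)*(y + 2)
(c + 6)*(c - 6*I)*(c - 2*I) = c^3 + 6*c^2 - 8*I*c^2 - 12*c - 48*I*c - 72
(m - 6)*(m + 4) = m^2 - 2*m - 24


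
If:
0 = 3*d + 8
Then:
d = -8/3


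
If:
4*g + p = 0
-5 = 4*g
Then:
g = -5/4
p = 5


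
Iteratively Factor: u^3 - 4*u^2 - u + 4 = (u - 4)*(u^2 - 1) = (u - 4)*(u - 1)*(u + 1)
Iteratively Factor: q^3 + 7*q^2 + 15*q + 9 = (q + 3)*(q^2 + 4*q + 3) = (q + 1)*(q + 3)*(q + 3)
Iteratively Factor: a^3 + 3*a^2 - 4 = (a + 2)*(a^2 + a - 2) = (a + 2)^2*(a - 1)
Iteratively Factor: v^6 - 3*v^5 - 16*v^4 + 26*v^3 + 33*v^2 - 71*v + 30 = (v - 5)*(v^5 + 2*v^4 - 6*v^3 - 4*v^2 + 13*v - 6) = (v - 5)*(v - 1)*(v^4 + 3*v^3 - 3*v^2 - 7*v + 6) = (v - 5)*(v - 1)^2*(v^3 + 4*v^2 + v - 6) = (v - 5)*(v - 1)^2*(v + 3)*(v^2 + v - 2) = (v - 5)*(v - 1)^3*(v + 3)*(v + 2)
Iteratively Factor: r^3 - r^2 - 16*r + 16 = (r - 4)*(r^2 + 3*r - 4) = (r - 4)*(r + 4)*(r - 1)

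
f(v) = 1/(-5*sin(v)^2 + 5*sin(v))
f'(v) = (10*sin(v)*cos(v) - 5*cos(v))/(-5*sin(v)^2 + 5*sin(v))^2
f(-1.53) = -0.10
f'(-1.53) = -0.01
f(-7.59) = -0.11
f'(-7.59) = -0.04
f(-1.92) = -0.11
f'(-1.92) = 0.06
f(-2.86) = -0.56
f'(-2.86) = 2.37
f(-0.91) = -0.14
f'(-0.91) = -0.16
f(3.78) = -0.21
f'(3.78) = 0.39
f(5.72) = -0.24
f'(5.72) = -0.52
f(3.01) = 1.75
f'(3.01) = 11.25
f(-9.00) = -0.34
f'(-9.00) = 0.98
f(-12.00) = 0.80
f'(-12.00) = 0.20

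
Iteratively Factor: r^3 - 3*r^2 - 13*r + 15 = (r - 1)*(r^2 - 2*r - 15) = (r - 5)*(r - 1)*(r + 3)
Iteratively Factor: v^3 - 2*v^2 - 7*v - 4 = (v + 1)*(v^2 - 3*v - 4) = (v + 1)^2*(v - 4)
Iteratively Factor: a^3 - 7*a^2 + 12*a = (a)*(a^2 - 7*a + 12) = a*(a - 3)*(a - 4)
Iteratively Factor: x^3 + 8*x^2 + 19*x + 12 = (x + 1)*(x^2 + 7*x + 12) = (x + 1)*(x + 4)*(x + 3)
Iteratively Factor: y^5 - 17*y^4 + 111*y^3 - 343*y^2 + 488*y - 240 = (y - 5)*(y^4 - 12*y^3 + 51*y^2 - 88*y + 48) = (y - 5)*(y - 1)*(y^3 - 11*y^2 + 40*y - 48) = (y - 5)*(y - 4)*(y - 1)*(y^2 - 7*y + 12) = (y - 5)*(y - 4)*(y - 3)*(y - 1)*(y - 4)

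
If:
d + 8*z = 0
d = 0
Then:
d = 0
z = 0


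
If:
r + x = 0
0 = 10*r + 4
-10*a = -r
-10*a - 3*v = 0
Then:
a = -1/25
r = -2/5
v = 2/15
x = 2/5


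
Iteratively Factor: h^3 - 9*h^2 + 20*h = (h - 4)*(h^2 - 5*h) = h*(h - 4)*(h - 5)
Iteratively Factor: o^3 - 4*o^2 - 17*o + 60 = (o - 3)*(o^2 - o - 20) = (o - 5)*(o - 3)*(o + 4)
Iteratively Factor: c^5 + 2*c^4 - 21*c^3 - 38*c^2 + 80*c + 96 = (c - 4)*(c^4 + 6*c^3 + 3*c^2 - 26*c - 24) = (c - 4)*(c + 3)*(c^3 + 3*c^2 - 6*c - 8) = (c - 4)*(c + 3)*(c + 4)*(c^2 - c - 2) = (c - 4)*(c + 1)*(c + 3)*(c + 4)*(c - 2)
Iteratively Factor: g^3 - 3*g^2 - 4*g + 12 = (g - 2)*(g^2 - g - 6) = (g - 3)*(g - 2)*(g + 2)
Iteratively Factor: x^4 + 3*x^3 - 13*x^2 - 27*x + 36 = (x + 4)*(x^3 - x^2 - 9*x + 9) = (x - 1)*(x + 4)*(x^2 - 9) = (x - 1)*(x + 3)*(x + 4)*(x - 3)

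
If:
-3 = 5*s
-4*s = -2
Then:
No Solution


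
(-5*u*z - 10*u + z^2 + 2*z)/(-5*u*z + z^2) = (z + 2)/z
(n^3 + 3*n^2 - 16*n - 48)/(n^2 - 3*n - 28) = (n^2 - n - 12)/(n - 7)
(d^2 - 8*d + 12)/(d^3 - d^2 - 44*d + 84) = 1/(d + 7)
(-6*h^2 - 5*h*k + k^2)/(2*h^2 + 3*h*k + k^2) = (-6*h + k)/(2*h + k)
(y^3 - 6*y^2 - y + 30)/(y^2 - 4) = (y^2 - 8*y + 15)/(y - 2)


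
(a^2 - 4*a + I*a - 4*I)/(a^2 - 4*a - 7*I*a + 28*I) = (a + I)/(a - 7*I)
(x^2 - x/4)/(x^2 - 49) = x*(4*x - 1)/(4*(x^2 - 49))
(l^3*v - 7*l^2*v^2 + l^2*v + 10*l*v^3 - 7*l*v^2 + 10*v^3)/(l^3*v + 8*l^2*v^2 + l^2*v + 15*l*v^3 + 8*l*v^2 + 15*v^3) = (l^2 - 7*l*v + 10*v^2)/(l^2 + 8*l*v + 15*v^2)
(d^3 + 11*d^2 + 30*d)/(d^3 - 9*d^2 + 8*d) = (d^2 + 11*d + 30)/(d^2 - 9*d + 8)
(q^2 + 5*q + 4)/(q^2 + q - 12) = (q + 1)/(q - 3)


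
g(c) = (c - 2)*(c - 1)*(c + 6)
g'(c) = (c - 2)*(c - 1) + (c - 2)*(c + 6) + (c - 1)*(c + 6) = 3*c^2 + 6*c - 16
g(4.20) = 71.81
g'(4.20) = 62.12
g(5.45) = 175.79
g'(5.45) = 105.81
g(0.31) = 7.36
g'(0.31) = -13.85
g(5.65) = 197.73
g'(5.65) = 113.67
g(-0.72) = 24.70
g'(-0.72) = -18.76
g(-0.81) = 26.40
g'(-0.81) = -18.89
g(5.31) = 161.35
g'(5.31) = 100.45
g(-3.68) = 61.67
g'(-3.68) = 2.55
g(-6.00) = 0.00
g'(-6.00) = 56.00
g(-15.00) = -2448.00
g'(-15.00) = 569.00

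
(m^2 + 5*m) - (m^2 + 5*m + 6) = -6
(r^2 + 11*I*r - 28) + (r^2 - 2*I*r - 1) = 2*r^2 + 9*I*r - 29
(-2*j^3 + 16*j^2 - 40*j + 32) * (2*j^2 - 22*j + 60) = -4*j^5 + 76*j^4 - 552*j^3 + 1904*j^2 - 3104*j + 1920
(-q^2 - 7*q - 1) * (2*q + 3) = -2*q^3 - 17*q^2 - 23*q - 3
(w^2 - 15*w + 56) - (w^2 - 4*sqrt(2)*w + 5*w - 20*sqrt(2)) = -20*w + 4*sqrt(2)*w + 20*sqrt(2) + 56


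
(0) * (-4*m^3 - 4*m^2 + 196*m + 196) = 0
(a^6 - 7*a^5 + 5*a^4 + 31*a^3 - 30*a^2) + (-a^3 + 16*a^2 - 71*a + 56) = a^6 - 7*a^5 + 5*a^4 + 30*a^3 - 14*a^2 - 71*a + 56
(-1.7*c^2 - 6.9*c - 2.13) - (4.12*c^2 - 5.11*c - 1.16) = -5.82*c^2 - 1.79*c - 0.97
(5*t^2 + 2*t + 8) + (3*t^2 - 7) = 8*t^2 + 2*t + 1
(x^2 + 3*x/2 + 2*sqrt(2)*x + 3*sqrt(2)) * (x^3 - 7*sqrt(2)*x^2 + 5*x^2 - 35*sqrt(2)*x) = x^5 - 5*sqrt(2)*x^4 + 13*x^4/2 - 65*sqrt(2)*x^3/2 - 41*x^3/2 - 182*x^2 - 75*sqrt(2)*x^2/2 - 210*x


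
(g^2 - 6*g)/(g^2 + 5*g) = (g - 6)/(g + 5)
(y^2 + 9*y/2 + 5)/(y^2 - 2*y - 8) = (y + 5/2)/(y - 4)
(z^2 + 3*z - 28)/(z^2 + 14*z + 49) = (z - 4)/(z + 7)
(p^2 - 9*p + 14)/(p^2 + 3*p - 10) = (p - 7)/(p + 5)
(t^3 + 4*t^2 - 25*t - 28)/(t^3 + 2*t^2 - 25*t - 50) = (t^3 + 4*t^2 - 25*t - 28)/(t^3 + 2*t^2 - 25*t - 50)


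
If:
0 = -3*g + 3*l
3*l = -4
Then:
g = -4/3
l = -4/3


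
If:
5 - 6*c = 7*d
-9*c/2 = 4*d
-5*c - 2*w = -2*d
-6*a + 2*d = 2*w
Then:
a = -20/9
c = -8/3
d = 3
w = 29/3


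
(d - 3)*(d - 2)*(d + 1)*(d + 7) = d^4 + 3*d^3 - 27*d^2 + 13*d + 42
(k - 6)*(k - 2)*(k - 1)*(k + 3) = k^4 - 6*k^3 - 7*k^2 + 48*k - 36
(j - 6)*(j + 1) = j^2 - 5*j - 6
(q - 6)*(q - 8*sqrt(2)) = q^2 - 8*sqrt(2)*q - 6*q + 48*sqrt(2)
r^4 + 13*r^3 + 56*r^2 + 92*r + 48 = (r + 1)*(r + 2)*(r + 4)*(r + 6)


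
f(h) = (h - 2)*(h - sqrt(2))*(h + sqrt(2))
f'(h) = (h - 2)*(h - sqrt(2)) + (h - 2)*(h + sqrt(2)) + (h - sqrt(2))*(h + sqrt(2))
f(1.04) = 0.88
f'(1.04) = -2.92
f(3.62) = 17.99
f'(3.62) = 22.83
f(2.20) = 0.57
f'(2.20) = 3.72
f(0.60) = 2.30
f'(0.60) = -3.32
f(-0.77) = 3.90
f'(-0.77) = 2.86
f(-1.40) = 0.14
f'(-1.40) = 9.48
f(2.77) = 4.37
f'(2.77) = 9.94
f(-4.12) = -91.64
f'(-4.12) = 65.40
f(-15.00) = -3791.00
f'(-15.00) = 733.00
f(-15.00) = -3791.00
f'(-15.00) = 733.00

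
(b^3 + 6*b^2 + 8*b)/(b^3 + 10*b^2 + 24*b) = (b + 2)/(b + 6)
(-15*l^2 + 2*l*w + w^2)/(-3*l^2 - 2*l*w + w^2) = (5*l + w)/(l + w)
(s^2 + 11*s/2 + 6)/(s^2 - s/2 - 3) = (s + 4)/(s - 2)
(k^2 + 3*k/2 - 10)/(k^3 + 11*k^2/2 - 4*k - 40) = 1/(k + 4)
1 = 1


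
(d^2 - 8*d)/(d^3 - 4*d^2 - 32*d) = 1/(d + 4)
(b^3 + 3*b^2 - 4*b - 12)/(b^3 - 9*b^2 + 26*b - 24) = (b^2 + 5*b + 6)/(b^2 - 7*b + 12)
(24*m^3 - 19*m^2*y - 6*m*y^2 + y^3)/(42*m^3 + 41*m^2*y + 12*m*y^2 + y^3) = (8*m^2 - 9*m*y + y^2)/(14*m^2 + 9*m*y + y^2)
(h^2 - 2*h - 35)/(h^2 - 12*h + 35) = (h + 5)/(h - 5)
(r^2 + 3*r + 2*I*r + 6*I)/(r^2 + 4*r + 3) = (r + 2*I)/(r + 1)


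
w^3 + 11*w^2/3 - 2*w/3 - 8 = (w - 4/3)*(w + 2)*(w + 3)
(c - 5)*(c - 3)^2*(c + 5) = c^4 - 6*c^3 - 16*c^2 + 150*c - 225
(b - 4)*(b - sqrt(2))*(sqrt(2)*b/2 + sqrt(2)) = sqrt(2)*b^3/2 - sqrt(2)*b^2 - b^2 - 4*sqrt(2)*b + 2*b + 8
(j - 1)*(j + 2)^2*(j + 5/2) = j^4 + 11*j^3/2 + 15*j^2/2 - 4*j - 10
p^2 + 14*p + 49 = (p + 7)^2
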